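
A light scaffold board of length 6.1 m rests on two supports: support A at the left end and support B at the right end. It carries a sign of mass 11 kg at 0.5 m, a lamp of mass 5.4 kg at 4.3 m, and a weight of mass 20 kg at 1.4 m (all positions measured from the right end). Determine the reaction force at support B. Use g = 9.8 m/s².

R_B ≈ 266 N

Choose support A as the axis so its reaction then has zero moment arm.
Sign: 11 × 9.8 = 107.8 N down at 0.5 m → arm 5.6 m, τ = 107.8 × 5.6 = 603.7 N·m clockwise.
Lamp: 5.4 × 9.8 = 52.92 N down at 4.3 m → arm 1.8 m, τ = 52.92 × 1.8 = 95.26 N·m clockwise.
Weight: 20 × 9.8 = 196 N down at 1.4 m → arm 4.7 m, τ = 196 × 4.7 = 921.2 N·m clockwise.
Net load moment about support A = 1620 N·m clockwise.
Reaction R at support B is upward at 0 m, arm 6.1 m → moment R × 6.1 counterclockwise.
Στ = 0 ⇒ R × 6.1 = 1620 ⇒ R = 266 N.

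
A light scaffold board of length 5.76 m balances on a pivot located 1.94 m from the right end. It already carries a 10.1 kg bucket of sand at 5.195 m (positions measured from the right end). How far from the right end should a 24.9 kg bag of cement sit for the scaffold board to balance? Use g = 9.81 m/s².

x ≈ 0.62 m from the right end

About the pivot (at 1.94 m from the right end):
Bucket of sand: 10.1 × 9.81 = 99.08 N down at 5.195 m → arm 3.255 m, τ = 99.08 × 3.255 = 322.5 N·m counterclockwise.
Net moment of existing loads = 322.5 N·m counterclockwise.
The bag of cement weighs 24.9 × 9.81 = 244.3 N and must supply an equal clockwise moment, so its lever arm about the pivot is 322.5 / 244.3 = 1.32 m.
That puts it at 1.94 − 1.32 = 0.62 m from the right end.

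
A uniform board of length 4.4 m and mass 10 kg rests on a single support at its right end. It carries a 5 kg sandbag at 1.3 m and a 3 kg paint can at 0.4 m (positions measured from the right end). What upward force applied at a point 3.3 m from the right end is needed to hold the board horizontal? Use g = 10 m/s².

Sum moments about the right end (the unknown pivot reaction has zero arm there).
Beam weight: 10 × 10 = 100 N down at 2.2 m → arm 2.2 m, τ = 100 × 2.2 = 220 N·m counterclockwise.
Sandbag: 5 × 10 = 50 N down at 1.3 m → arm 1.3 m, τ = 50 × 1.3 = 65 N·m counterclockwise.
Paint can: 3 × 10 = 30 N down at 0.4 m → arm 0.4 m, τ = 30 × 0.4 = 12 N·m counterclockwise.
Net moment of the loads = 297 N·m counterclockwise.
The upward force F acts at a point 3.3 m from the right end, arm 3.3 m, giving F × 3.3 clockwise.
Setting net torque to zero: F × 3.3 = 297 → F = 297 / 3.3 = 90 N.

F ≈ 90 N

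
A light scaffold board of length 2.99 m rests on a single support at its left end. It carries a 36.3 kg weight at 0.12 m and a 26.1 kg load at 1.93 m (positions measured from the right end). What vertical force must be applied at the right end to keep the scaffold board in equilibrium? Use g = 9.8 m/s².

Choose the left end as the axis so the unknown pivot reaction has zero arm there.
Weight: 36.3 × 9.8 = 355.7 N down at 0.12 m → arm 2.87 m, τ = 355.7 × 2.87 = 1021 N·m clockwise.
Load: 26.1 × 9.8 = 255.8 N down at 1.93 m → arm 1.06 m, τ = 255.8 × 1.06 = 271.1 N·m clockwise.
Net moment of the loads = 1292 N·m clockwise.
The upward force F acts at the right end, arm 2.99 m, giving F × 2.99 counterclockwise.
Setting net torque to zero: F × 2.99 = 1292 → F = 1292 / 2.99 = 432 N.

F ≈ 432 N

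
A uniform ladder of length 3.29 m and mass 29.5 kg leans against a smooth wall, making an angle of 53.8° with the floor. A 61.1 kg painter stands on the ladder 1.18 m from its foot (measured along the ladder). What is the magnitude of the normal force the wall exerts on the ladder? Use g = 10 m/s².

N_wall ≈ 268 N

Choose the foot of the ladder as the axis so the floor normal and friction both act there and drop out.
Ladder weight 29.5×10 = 295 N acts at 1.645 m along the ladder; its horizontal arm is 1.645·cos53.8° = 0.9715 m → τ = 286.6 N·m clockwise.
Painter: 61.1×10 = 611 N at 1.18 m → arm 0.6969 m → τ = 425.8 N·m clockwise.
Wall normal N acts horizontally at the top; its moment arm is the height L sinθ = 3.29·sin53.8° = 2.655 m, counterclockwise.
Στ = 0 ⇒ N × 2.655 = 712.4 ⇒ N = 268 N.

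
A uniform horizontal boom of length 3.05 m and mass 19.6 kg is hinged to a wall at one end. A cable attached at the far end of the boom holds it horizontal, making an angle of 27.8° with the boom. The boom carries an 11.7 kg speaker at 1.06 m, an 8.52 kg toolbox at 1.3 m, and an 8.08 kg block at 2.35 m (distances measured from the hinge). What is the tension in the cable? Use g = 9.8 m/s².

T ≈ 498 N

Sum moments about the hinge (the unknown hinge reaction has zero arm there).
Beam weight: 19.6 × 9.8 = 192.1 N down at 1.525 m → arm 1.525 m, τ = 192.1 × 1.525 = 293 N·m clockwise.
Speaker: 11.7 × 9.8 = 114.7 N down at 1.06 m → arm 1.06 m, τ = 114.7 × 1.06 = 121.6 N·m clockwise.
Toolbox: 8.52 × 9.8 = 83.5 N down at 1.3 m → arm 1.3 m, τ = 83.5 × 1.3 = 108.5 N·m clockwise.
Block: 8.08 × 9.8 = 79.18 N down at 2.35 m → arm 2.35 m, τ = 79.18 × 2.35 = 186.1 N·m clockwise.
Total clockwise load moment = 709.2 N·m.
The cable tension T acts at 3.05 m; only its component perpendicular to the boom, T sinθ, produces torque. sin 27.8° = 0.4664.
Στ = 0 ⇒ T × 3.05 × 0.4664 = 709.2 ⇒ T = 709.2 / 1.423 = 498 N.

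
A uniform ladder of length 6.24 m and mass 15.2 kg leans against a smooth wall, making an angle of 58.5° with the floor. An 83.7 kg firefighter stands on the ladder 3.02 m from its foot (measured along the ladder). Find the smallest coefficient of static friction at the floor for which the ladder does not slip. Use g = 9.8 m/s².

Take moments about the foot of the ladder.
Ladder weight 15.2×9.8 = 149 N acts at 3.12 m along the ladder; its horizontal arm is 3.12·cos58.5° = 1.63 m → τ = 242.9 N·m clockwise.
Firefighter: 83.7×9.8 = 820.3 N at 3.02 m → arm 1.578 m → τ = 1294 N·m clockwise.
Wall normal N acts horizontally at the top; its moment arm is the height L sinθ = 6.24·sin58.5° = 5.32 m, counterclockwise.
Setting net torque to zero: N × 5.32 = 1537 → N = 288.9 N.
ΣFx = 0 ⇒ f = N_wall = 288.9 N. ΣFy = 0 ⇒ N_floor = 969.3 N.
μ_min = f / N_floor = 288.9 / 969.3 = 0.298.

μ_min ≈ 0.298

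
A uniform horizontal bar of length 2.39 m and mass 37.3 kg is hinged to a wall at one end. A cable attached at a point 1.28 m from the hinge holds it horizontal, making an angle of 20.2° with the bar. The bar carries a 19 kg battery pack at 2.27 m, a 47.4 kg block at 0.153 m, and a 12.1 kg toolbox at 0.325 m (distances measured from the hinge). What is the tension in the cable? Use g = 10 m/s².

T ≈ 2240 N

Taking torques about the hinge:
Beam weight: 37.3 × 10 = 373 N down at 1.195 m → arm 1.195 m, τ = 373 × 1.195 = 445.7 N·m clockwise.
Battery pack: 19 × 10 = 190 N down at 2.27 m → arm 2.27 m, τ = 190 × 2.27 = 431.3 N·m clockwise.
Block: 47.4 × 10 = 474 N down at 0.153 m → arm 0.153 m, τ = 474 × 0.153 = 72.52 N·m clockwise.
Toolbox: 12.1 × 10 = 121 N down at 0.325 m → arm 0.325 m, τ = 121 × 0.325 = 39.33 N·m clockwise.
Total clockwise load moment = 988.9 N·m.
The cable tension T acts at 1.28 m; only its component perpendicular to the bar, T sinθ, produces torque. sin 20.2° = 0.3453.
For rotational equilibrium, T × 1.28 × 0.3453 = 988.9, so T = 988.9 / 0.442 = 2240 N.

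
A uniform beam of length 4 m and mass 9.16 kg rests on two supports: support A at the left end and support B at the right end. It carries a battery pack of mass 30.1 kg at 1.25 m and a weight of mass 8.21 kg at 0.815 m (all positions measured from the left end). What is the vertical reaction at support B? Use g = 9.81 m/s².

R_B ≈ 154 N

Sum moments about support A (its reaction then has zero moment arm).
Beam weight: 9.16 × 9.81 = 89.86 N down at 2 m → arm 2 m, τ = 89.86 × 2 = 179.7 N·m clockwise.
Battery pack: 30.1 × 9.81 = 295.3 N down at 1.25 m → arm 1.25 m, τ = 295.3 × 1.25 = 369.1 N·m clockwise.
Weight: 8.21 × 9.81 = 80.54 N down at 0.815 m → arm 0.815 m, τ = 80.54 × 0.815 = 65.64 N·m clockwise.
Net load moment about support A = 614.4 N·m clockwise.
Reaction R at support B is upward at 4 m, arm 4 m → moment R × 4 counterclockwise.
For rotational equilibrium, R × 4 = 614.4, so R = 154 N.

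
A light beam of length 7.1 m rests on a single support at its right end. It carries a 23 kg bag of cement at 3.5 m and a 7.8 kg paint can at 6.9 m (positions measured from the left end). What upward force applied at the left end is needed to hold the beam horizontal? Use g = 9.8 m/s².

F ≈ 116 N

About the right end:
Bag of cement: 23 × 9.8 = 225.4 N down at 3.5 m → arm 3.6 m, τ = 225.4 × 3.6 = 811.4 N·m counterclockwise.
Paint can: 7.8 × 9.8 = 76.44 N down at 6.9 m → arm 0.2 m, τ = 76.44 × 0.2 = 15.29 N·m counterclockwise.
Net moment of the loads = 826.7 N·m counterclockwise.
The upward force F acts at the left end, arm 7.1 m, giving F × 7.1 clockwise.
For rotational equilibrium, F × 7.1 = 826.7, so F = 826.7 / 7.1 = 116 N.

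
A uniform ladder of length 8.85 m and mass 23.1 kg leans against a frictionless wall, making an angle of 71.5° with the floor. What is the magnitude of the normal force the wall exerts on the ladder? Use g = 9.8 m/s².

N_wall ≈ 37.9 N

Take moments about the foot of the ladder.
Ladder weight 23.1×9.8 = 226.4 N acts at 4.425 m along the ladder; its horizontal arm is 4.425·cos71.5° = 1.404 m → τ = 317.9 N·m clockwise.
Wall normal N acts horizontally at the top; its moment arm is the height L sinθ = 8.85·sin71.5° = 8.393 m, counterclockwise.
Balancing moments: N × 8.393 = 317.9, giving N = 37.9 N.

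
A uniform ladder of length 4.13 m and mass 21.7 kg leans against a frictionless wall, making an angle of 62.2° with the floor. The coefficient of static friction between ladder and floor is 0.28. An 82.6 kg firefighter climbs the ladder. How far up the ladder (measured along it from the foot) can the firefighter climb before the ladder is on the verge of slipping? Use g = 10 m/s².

Taking torques about the foot of the ladder:
Ladder weight 21.7×10 = 217 N acts at 2.065 m along the ladder; its horizontal arm is 2.065·cos62.2° = 0.9631 m → τ = 209 N·m clockwise.
Firefighter weight 82.6×10 = 826 N at distance d → arm d·cos62.2° → τ = 826·d·0.4664 clockwise.
Wall normal N at the top has arm L sinθ = 3.653 m counterclockwise, so Στ = 0 gives N·3.653 = 209 + 385.2·d.
ΣFy = 0 ⇒ N_floor = 1043 N, so the maximum friction is μ_s·N_floor = 0.28×1043 = 292 N. ΣFx = 0 ⇒ N_wall = f, so at the slipping point N = 292 N.
Substituting: 292×3.653 = 209 + 385.2·d ⇒ d = (1067 − 209) / 385.2 = 2.23 m.

d ≈ 2.23 m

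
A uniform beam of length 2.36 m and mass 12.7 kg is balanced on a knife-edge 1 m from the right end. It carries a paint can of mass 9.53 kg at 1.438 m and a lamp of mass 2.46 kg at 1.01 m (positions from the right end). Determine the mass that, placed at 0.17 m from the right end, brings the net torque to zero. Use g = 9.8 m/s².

Sum moments about the knife-edge (at 1 m from the right end) (the support reaction has zero arm there).
Beam weight: 12.7 × 9.8 = 124.5 N down at 1.18 m → arm 0.18 m, τ = 124.5 × 0.18 = 22.41 N·m counterclockwise.
Paint can: 9.53 × 9.8 = 93.39 N down at 1.438 m → arm 0.438 m, τ = 93.39 × 0.438 = 40.9 N·m counterclockwise.
Lamp: 2.46 × 9.8 = 24.11 N down at 1.01 m → arm 0.01 m, τ = 24.11 × 0.01 = 0.2411 N·m counterclockwise.
Net moment of known loads = 63.55 N·m counterclockwise.
An unknown mass m at 0.17 m has arm 0.83 m; its moment is m·g·0.83 clockwise.
Balancing moments: m × 9.8 × 0.83 = 63.55, giving m = 63.55 / (9.8 × 0.83) = 7.81 kg.

m ≈ 7.81 kg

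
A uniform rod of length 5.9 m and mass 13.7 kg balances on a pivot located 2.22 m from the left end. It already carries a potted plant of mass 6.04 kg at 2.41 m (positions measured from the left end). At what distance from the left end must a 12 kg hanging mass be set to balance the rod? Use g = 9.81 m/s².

Sum moments about the pivot (at 2.22 m from the left end) (the support reaction has zero arm there).
Beam weight: 13.7 × 9.81 = 134.4 N down at 2.95 m → arm 0.73 m, τ = 134.4 × 0.73 = 98.11 N·m clockwise.
Potted plant: 6.04 × 9.81 = 59.25 N down at 2.41 m → arm 0.19 m, τ = 59.25 × 0.19 = 11.26 N·m clockwise.
Net moment of existing loads = 109.4 N·m clockwise.
The hanging mass weighs 12 × 9.81 = 117.7 N and must supply an equal counterclockwise moment, so its lever arm about the pivot is 109.4 / 117.7 = 0.929 m.
That puts it at 2.22 − 0.929 = 1.29 m from the left end.

x ≈ 1.29 m from the left end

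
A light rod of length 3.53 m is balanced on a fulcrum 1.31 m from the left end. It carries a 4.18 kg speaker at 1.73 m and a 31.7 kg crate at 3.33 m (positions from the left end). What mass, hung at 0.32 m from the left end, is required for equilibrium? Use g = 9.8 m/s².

m ≈ 66.5 kg

Taking torques about the fulcrum (at 1.31 m from the left end):
Speaker: 4.18 × 9.8 = 40.96 N down at 1.73 m → arm 0.42 m, τ = 40.96 × 0.42 = 17.2 N·m clockwise.
Crate: 31.7 × 9.8 = 310.7 N down at 3.33 m → arm 2.02 m, τ = 310.7 × 2.02 = 627.6 N·m clockwise.
Net moment of known loads = 644.8 N·m clockwise.
An unknown mass m at 0.32 m has arm 0.99 m; its moment is m·g·0.99 counterclockwise.
For rotational equilibrium, m × 9.8 × 0.99 = 644.8, so m = 644.8 / (9.8 × 0.99) = 66.5 kg.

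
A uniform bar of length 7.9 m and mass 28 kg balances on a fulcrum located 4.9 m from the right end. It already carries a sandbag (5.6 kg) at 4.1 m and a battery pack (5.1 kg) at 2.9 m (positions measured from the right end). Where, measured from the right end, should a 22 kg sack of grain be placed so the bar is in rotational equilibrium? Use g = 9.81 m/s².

Choose the fulcrum (at 4.9 m from the right end) as the axis so the support reaction has zero arm there.
Beam weight: 28 × 9.81 = 274.7 N down at 3.95 m → arm 0.95 m, τ = 274.7 × 0.95 = 261 N·m clockwise.
Sandbag: 5.6 × 9.81 = 54.94 N down at 4.1 m → arm 0.8 m, τ = 54.94 × 0.8 = 43.95 N·m clockwise.
Battery pack: 5.1 × 9.81 = 50.03 N down at 2.9 m → arm 2 m, τ = 50.03 × 2 = 100.1 N·m clockwise.
Net moment of existing loads = 405 N·m clockwise.
The sack of grain weighs 22 × 9.81 = 215.8 N and must supply an equal counterclockwise moment, so its lever arm about the fulcrum is 405 / 215.8 = 1.88 m.
That puts it at 4.9 + 1.88 = 6.78 m from the right end.

x ≈ 6.78 m from the right end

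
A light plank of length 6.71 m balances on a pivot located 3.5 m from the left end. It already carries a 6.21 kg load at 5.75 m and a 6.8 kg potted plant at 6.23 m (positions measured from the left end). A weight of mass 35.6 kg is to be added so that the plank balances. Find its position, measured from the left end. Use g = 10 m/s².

x ≈ 2.59 m from the left end

About the pivot (at 3.5 m from the left end):
Load: 6.21 × 10 = 62.1 N down at 5.75 m → arm 2.25 m, τ = 62.1 × 2.25 = 139.7 N·m clockwise.
Potted plant: 6.8 × 10 = 68 N down at 6.23 m → arm 2.73 m, τ = 68 × 2.73 = 185.6 N·m clockwise.
Net moment of existing loads = 325.3 N·m clockwise.
The weight weighs 35.6 × 10 = 356 N and must supply an equal counterclockwise moment, so its lever arm about the pivot is 325.3 / 356 = 0.914 m.
That puts it at 3.5 − 0.914 = 2.59 m from the left end.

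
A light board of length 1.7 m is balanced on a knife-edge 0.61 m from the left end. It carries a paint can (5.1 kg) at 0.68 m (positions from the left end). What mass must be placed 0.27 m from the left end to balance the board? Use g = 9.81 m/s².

Take moments about the knife-edge (at 0.61 m from the left end).
Paint can: 5.1 × 9.81 = 50.03 N down at 0.68 m → arm 0.07 m, τ = 50.03 × 0.07 = 3.502 N·m clockwise.
Net moment of known loads = 3.502 N·m clockwise.
An unknown mass m at 0.27 m has arm 0.34 m; its moment is m·g·0.34 counterclockwise.
Balancing moments: m × 9.81 × 0.34 = 3.502, giving m = 3.502 / (9.81 × 0.34) = 1.05 kg.

m ≈ 1.05 kg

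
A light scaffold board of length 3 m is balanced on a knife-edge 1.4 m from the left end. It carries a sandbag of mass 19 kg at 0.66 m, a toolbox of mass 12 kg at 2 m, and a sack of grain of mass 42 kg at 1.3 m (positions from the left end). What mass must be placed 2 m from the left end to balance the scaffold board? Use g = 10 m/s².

m ≈ 18.4 kg

Sum moments about the knife-edge (at 1.4 m from the left end) (the support reaction has zero arm there).
Sandbag: 19 × 10 = 190 N down at 0.66 m → arm 0.74 m, τ = 190 × 0.74 = 140.6 N·m counterclockwise.
Toolbox: 12 × 10 = 120 N down at 2 m → arm 0.6 m, τ = 120 × 0.6 = 72 N·m clockwise.
Sack of grain: 42 × 10 = 420 N down at 1.3 m → arm 0.1 m, τ = 420 × 0.1 = 42 N·m counterclockwise.
Net moment of known loads = 110.6 N·m counterclockwise.
An unknown mass m at 2 m has arm 0.6 m; its moment is m·g·0.6 clockwise.
For rotational equilibrium, m × 10 × 0.6 = 110.6, so m = 110.6 / (10 × 0.6) = 18.4 kg.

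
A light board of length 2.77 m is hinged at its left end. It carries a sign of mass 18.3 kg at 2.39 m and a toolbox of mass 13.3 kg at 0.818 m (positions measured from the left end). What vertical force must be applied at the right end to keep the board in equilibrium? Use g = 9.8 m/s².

F ≈ 193 N

About the left end:
Sign: 18.3 × 9.8 = 179.3 N down at 2.39 m → arm 2.39 m, τ = 179.3 × 2.39 = 428.5 N·m clockwise.
Toolbox: 13.3 × 9.8 = 130.3 N down at 0.818 m → arm 0.818 m, τ = 130.3 × 0.818 = 106.6 N·m clockwise.
Net moment of the loads = 535.1 N·m clockwise.
The upward force F acts at the right end, arm 2.77 m, giving F × 2.77 counterclockwise.
For rotational equilibrium, F × 2.77 = 535.1, so F = 535.1 / 2.77 = 193 N.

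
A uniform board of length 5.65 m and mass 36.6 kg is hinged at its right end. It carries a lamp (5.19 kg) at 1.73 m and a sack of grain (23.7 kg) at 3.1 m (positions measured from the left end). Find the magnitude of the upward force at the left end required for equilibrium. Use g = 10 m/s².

About the right end:
Beam weight: 36.6 × 10 = 366 N down at 2.825 m → arm 2.825 m, τ = 366 × 2.825 = 1034 N·m counterclockwise.
Lamp: 5.19 × 10 = 51.9 N down at 1.73 m → arm 3.92 m, τ = 51.9 × 3.92 = 203.4 N·m counterclockwise.
Sack of grain: 23.7 × 10 = 237 N down at 3.1 m → arm 2.55 m, τ = 237 × 2.55 = 604.3 N·m counterclockwise.
Net moment of the loads = 1842 N·m counterclockwise.
The upward force F acts at the left end, arm 5.65 m, giving F × 5.65 clockwise.
Στ = 0 ⇒ F × 5.65 = 1842 ⇒ F = 1842 / 5.65 = 326 N.

F ≈ 326 N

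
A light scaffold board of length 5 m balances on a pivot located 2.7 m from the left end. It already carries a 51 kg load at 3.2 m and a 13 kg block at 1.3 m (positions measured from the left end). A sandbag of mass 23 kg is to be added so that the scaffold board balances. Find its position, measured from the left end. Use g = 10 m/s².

x ≈ 2.38 m from the left end

About the pivot (at 2.7 m from the left end):
Load: 51 × 10 = 510 N down at 3.2 m → arm 0.5 m, τ = 510 × 0.5 = 255 N·m clockwise.
Block: 13 × 10 = 130 N down at 1.3 m → arm 1.4 m, τ = 130 × 1.4 = 182 N·m counterclockwise.
Net moment of existing loads = 73 N·m clockwise.
The sandbag weighs 23 × 10 = 230 N and must supply an equal counterclockwise moment, so its lever arm about the pivot is 73 / 230 = 0.317 m.
That puts it at 2.7 − 0.317 = 2.38 m from the left end.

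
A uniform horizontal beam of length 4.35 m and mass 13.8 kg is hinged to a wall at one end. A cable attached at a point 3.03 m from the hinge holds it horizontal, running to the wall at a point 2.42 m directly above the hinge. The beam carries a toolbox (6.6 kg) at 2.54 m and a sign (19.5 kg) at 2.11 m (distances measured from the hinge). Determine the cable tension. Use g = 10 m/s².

Choose the hinge as the axis so the unknown hinge reaction has zero arm there.
Beam weight: 13.8 × 10 = 138 N down at 2.175 m → arm 2.175 m, τ = 138 × 2.175 = 300.1 N·m clockwise.
Toolbox: 6.6 × 10 = 66 N down at 2.54 m → arm 2.54 m, τ = 66 × 2.54 = 167.6 N·m clockwise.
Sign: 19.5 × 10 = 195 N down at 2.11 m → arm 2.11 m, τ = 195 × 2.11 = 411.4 N·m clockwise.
Total clockwise load moment = 879.1 N·m.
The cable tension T acts at 3.03 m; only its component perpendicular to the beam, T sinθ, produces torque. sinθ = h/√(h²+d²) = 2.42/√(2.42²+3.03²) = 0.6241.
Balancing moments: T × 3.03 × 0.6241 = 879.1, giving T = 879.1 / 1.891 = 465 N.

T ≈ 465 N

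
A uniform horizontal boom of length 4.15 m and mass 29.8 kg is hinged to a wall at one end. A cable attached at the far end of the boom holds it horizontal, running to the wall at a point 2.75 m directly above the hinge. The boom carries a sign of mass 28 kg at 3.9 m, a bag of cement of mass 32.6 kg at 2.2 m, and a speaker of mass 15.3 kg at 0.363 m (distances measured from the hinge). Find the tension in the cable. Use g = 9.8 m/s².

Choose the hinge as the axis so the unknown hinge reaction has zero arm there.
Beam weight: 29.8 × 9.8 = 292 N down at 2.075 m → arm 2.075 m, τ = 292 × 2.075 = 605.9 N·m clockwise.
Sign: 28 × 9.8 = 274.4 N down at 3.9 m → arm 3.9 m, τ = 274.4 × 3.9 = 1070 N·m clockwise.
Bag of cement: 32.6 × 9.8 = 319.5 N down at 2.2 m → arm 2.2 m, τ = 319.5 × 2.2 = 702.9 N·m clockwise.
Speaker: 15.3 × 9.8 = 149.9 N down at 0.363 m → arm 0.363 m, τ = 149.9 × 0.363 = 54.41 N·m clockwise.
Total clockwise load moment = 2433 N·m.
The cable tension T acts at 4.15 m; only its component perpendicular to the boom, T sinθ, produces torque. sinθ = h/√(h²+d²) = 2.75/√(2.75²+4.15²) = 0.5524.
For rotational equilibrium, T × 4.15 × 0.5524 = 2433, so T = 2433 / 2.292 = 1060 N.

T ≈ 1060 N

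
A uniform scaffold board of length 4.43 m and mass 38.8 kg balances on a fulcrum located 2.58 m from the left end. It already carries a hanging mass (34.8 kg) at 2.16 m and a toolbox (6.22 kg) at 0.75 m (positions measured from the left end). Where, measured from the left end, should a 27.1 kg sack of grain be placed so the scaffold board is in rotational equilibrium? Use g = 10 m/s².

x ≈ 4.06 m from the left end

Taking torques about the fulcrum (at 2.58 m from the left end):
Beam weight: 38.8 × 10 = 388 N down at 2.215 m → arm 0.365 m, τ = 388 × 0.365 = 141.6 N·m counterclockwise.
Hanging mass: 34.8 × 10 = 348 N down at 2.16 m → arm 0.42 m, τ = 348 × 0.42 = 146.2 N·m counterclockwise.
Toolbox: 6.22 × 10 = 62.2 N down at 0.75 m → arm 1.83 m, τ = 62.2 × 1.83 = 113.8 N·m counterclockwise.
Net moment of existing loads = 401.6 N·m counterclockwise.
The sack of grain weighs 27.1 × 10 = 271 N and must supply an equal clockwise moment, so its lever arm about the fulcrum is 401.6 / 271 = 1.48 m.
That puts it at 2.58 + 1.48 = 4.06 m from the left end.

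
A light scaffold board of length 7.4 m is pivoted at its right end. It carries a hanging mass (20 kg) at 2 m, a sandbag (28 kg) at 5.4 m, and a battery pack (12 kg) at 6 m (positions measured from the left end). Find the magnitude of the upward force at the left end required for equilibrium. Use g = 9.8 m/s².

F ≈ 239 N

Choose the right end as the axis so the unknown pivot reaction has zero arm there.
Hanging mass: 20 × 9.8 = 196 N down at 2 m → arm 5.4 m, τ = 196 × 5.4 = 1058 N·m counterclockwise.
Sandbag: 28 × 9.8 = 274.4 N down at 5.4 m → arm 2 m, τ = 274.4 × 2 = 548.8 N·m counterclockwise.
Battery pack: 12 × 9.8 = 117.6 N down at 6 m → arm 1.4 m, τ = 117.6 × 1.4 = 164.6 N·m counterclockwise.
Net moment of the loads = 1771 N·m counterclockwise.
The upward force F acts at the left end, arm 7.4 m, giving F × 7.4 clockwise.
Setting net torque to zero: F × 7.4 = 1771 → F = 1771 / 7.4 = 239 N.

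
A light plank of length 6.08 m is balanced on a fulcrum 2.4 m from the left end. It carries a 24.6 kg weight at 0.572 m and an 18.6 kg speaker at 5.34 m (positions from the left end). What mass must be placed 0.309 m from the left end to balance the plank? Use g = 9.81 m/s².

m ≈ 4.65 kg

Taking torques about the fulcrum (at 2.4 m from the left end):
Weight: 24.6 × 9.81 = 241.3 N down at 0.572 m → arm 1.828 m, τ = 241.3 × 1.828 = 441.1 N·m counterclockwise.
Speaker: 18.6 × 9.81 = 182.5 N down at 5.34 m → arm 2.94 m, τ = 182.5 × 2.94 = 536.5 N·m clockwise.
Net moment of known loads = 95.4 N·m clockwise.
An unknown mass m at 0.309 m has arm 2.091 m; its moment is m·g·2.091 counterclockwise.
Στ = 0 ⇒ m × 9.81 × 2.091 = 95.4 ⇒ m = 95.4 / (9.81 × 2.091) = 4.65 kg.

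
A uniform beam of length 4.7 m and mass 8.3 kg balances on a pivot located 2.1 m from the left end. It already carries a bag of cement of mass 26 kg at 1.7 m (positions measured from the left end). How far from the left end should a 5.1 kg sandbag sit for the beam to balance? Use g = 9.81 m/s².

x ≈ 3.73 m from the left end

Sum moments about the pivot (at 2.1 m from the left end) (the support reaction has zero arm there).
Beam weight: 8.3 × 9.81 = 81.42 N down at 2.35 m → arm 0.25 m, τ = 81.42 × 0.25 = 20.36 N·m clockwise.
Bag of cement: 26 × 9.81 = 255.1 N down at 1.7 m → arm 0.4 m, τ = 255.1 × 0.4 = 102 N·m counterclockwise.
Net moment of existing loads = 81.64 N·m counterclockwise.
The sandbag weighs 5.1 × 9.81 = 50.03 N and must supply an equal clockwise moment, so its lever arm about the pivot is 81.64 / 50.03 = 1.63 m.
That puts it at 2.1 + 1.63 = 3.73 m from the left end.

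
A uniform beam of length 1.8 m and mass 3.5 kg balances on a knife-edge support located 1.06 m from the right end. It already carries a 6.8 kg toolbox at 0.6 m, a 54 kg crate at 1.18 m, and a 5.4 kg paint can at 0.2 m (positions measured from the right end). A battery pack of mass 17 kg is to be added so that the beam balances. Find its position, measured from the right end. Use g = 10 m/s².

x ≈ 1.17 m from the right end

About the knife-edge support (at 1.06 m from the right end):
Beam weight: 3.5 × 10 = 35 N down at 0.9 m → arm 0.16 m, τ = 35 × 0.16 = 5.6 N·m clockwise.
Toolbox: 6.8 × 10 = 68 N down at 0.6 m → arm 0.46 m, τ = 68 × 0.46 = 31.28 N·m clockwise.
Crate: 54 × 10 = 540 N down at 1.18 m → arm 0.12 m, τ = 540 × 0.12 = 64.8 N·m counterclockwise.
Paint can: 5.4 × 10 = 54 N down at 0.2 m → arm 0.86 m, τ = 54 × 0.86 = 46.44 N·m clockwise.
Net moment of existing loads = 18.52 N·m clockwise.
The battery pack weighs 17 × 10 = 170 N and must supply an equal counterclockwise moment, so its lever arm about the knife-edge support is 18.52 / 170 = 0.109 m.
That puts it at 1.06 + 0.109 = 1.17 m from the right end.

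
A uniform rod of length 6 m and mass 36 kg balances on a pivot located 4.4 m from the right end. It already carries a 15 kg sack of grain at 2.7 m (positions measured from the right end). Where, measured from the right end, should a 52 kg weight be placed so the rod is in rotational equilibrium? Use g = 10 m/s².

Take moments about the pivot (at 4.4 m from the right end).
Beam weight: 36 × 10 = 360 N down at 3 m → arm 1.4 m, τ = 360 × 1.4 = 504 N·m clockwise.
Sack of grain: 15 × 10 = 150 N down at 2.7 m → arm 1.7 m, τ = 150 × 1.7 = 255 N·m clockwise.
Net moment of existing loads = 759 N·m clockwise.
The weight weighs 52 × 10 = 520 N and must supply an equal counterclockwise moment, so its lever arm about the pivot is 759 / 520 = 1.46 m.
That puts it at 4.4 + 1.46 = 5.86 m from the right end.

x ≈ 5.86 m from the right end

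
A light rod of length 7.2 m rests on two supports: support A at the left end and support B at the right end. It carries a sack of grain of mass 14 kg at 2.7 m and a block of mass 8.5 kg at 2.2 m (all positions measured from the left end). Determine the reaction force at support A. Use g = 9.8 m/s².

R_A ≈ 144 N

Take moments about support B.
Sack of grain: 14 × 9.8 = 137.2 N down at 2.7 m → arm 4.5 m, τ = 137.2 × 4.5 = 617.4 N·m counterclockwise.
Block: 8.5 × 9.8 = 83.3 N down at 2.2 m → arm 5 m, τ = 83.3 × 5 = 416.5 N·m counterclockwise.
Net load moment about support B = 1034 N·m counterclockwise.
Reaction R at support A is upward at 0 m, arm 7.2 m → moment R × 7.2 clockwise.
Balancing moments: R × 7.2 = 1034, giving R = 144 N.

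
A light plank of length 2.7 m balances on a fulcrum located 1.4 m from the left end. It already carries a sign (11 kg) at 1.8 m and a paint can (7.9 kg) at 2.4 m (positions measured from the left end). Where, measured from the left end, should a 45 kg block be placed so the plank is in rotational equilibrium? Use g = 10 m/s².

Choose the fulcrum (at 1.4 m from the left end) as the axis so the support reaction has zero arm there.
Sign: 11 × 10 = 110 N down at 1.8 m → arm 0.4 m, τ = 110 × 0.4 = 44 N·m clockwise.
Paint can: 7.9 × 10 = 79 N down at 2.4 m → arm 1 m, τ = 79 × 1 = 79 N·m clockwise.
Net moment of existing loads = 123 N·m clockwise.
The block weighs 45 × 10 = 450 N and must supply an equal counterclockwise moment, so its lever arm about the fulcrum is 123 / 450 = 0.273 m.
That puts it at 1.4 − 0.273 = 1.13 m from the left end.

x ≈ 1.13 m from the left end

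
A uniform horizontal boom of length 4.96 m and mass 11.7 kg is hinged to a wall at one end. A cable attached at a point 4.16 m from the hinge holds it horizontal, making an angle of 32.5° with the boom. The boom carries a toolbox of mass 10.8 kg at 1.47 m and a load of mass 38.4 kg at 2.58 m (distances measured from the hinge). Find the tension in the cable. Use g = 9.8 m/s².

T ≈ 631 N

About the hinge:
Beam weight: 11.7 × 9.8 = 114.7 N down at 2.48 m → arm 2.48 m, τ = 114.7 × 2.48 = 284.5 N·m clockwise.
Toolbox: 10.8 × 9.8 = 105.8 N down at 1.47 m → arm 1.47 m, τ = 105.8 × 1.47 = 155.5 N·m clockwise.
Load: 38.4 × 9.8 = 376.3 N down at 2.58 m → arm 2.58 m, τ = 376.3 × 2.58 = 970.9 N·m clockwise.
Total clockwise load moment = 1411 N·m.
The cable tension T acts at 4.16 m; only its component perpendicular to the boom, T sinθ, produces torque. sin 32.5° = 0.5373.
Balancing moments: T × 4.16 × 0.5373 = 1411, giving T = 1411 / 2.235 = 631 N.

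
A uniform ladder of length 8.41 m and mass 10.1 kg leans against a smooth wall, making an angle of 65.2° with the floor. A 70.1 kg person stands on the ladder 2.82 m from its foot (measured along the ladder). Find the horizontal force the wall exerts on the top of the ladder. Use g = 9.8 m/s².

Sum moments about the foot of the ladder (the floor normal and friction both act there and drop out).
Ladder weight 10.1×9.8 = 98.98 N acts at 4.205 m along the ladder; its horizontal arm is 4.205·cos65.2° = 1.764 m → τ = 174.6 N·m clockwise.
Person: 70.1×9.8 = 687 N at 2.82 m → arm 1.183 m → τ = 812.7 N·m clockwise.
Wall normal N acts horizontally at the top; its moment arm is the height L sinθ = 8.41·sin65.2° = 7.634 m, counterclockwise.
Στ = 0 ⇒ N × 7.634 = 987.3 ⇒ N = 129 N.

N_wall ≈ 129 N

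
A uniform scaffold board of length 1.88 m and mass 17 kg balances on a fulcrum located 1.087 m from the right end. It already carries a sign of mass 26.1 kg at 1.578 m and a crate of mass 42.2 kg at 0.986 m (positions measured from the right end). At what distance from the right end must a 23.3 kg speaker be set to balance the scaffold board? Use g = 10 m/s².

x ≈ 0.827 m from the right end

Sum moments about the fulcrum (at 1.087 m from the right end) (the support reaction has zero arm there).
Beam weight: 17 × 10 = 170 N down at 0.94 m → arm 0.147 m, τ = 170 × 0.147 = 24.99 N·m clockwise.
Sign: 26.1 × 10 = 261 N down at 1.578 m → arm 0.491 m, τ = 261 × 0.491 = 128.2 N·m counterclockwise.
Crate: 42.2 × 10 = 422 N down at 0.986 m → arm 0.101 m, τ = 422 × 0.101 = 42.62 N·m clockwise.
Net moment of existing loads = 60.59 N·m counterclockwise.
The speaker weighs 23.3 × 10 = 233 N and must supply an equal clockwise moment, so its lever arm about the fulcrum is 60.59 / 233 = 0.26 m.
That puts it at 1.087 − 0.26 = 0.827 m from the right end.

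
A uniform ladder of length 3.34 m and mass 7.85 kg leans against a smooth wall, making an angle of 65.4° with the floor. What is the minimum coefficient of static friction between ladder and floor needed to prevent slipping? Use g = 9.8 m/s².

μ_min ≈ 0.229

About the foot of the ladder:
Ladder weight 7.85×9.8 = 76.93 N acts at 1.67 m along the ladder; its horizontal arm is 1.67·cos65.4° = 0.6952 m → τ = 53.48 N·m clockwise.
Wall normal N acts horizontally at the top; its moment arm is the height L sinθ = 3.34·sin65.4° = 3.037 m, counterclockwise.
For rotational equilibrium, N × 3.037 = 53.48, so N = 17.61 N.
ΣFx = 0 ⇒ f = N_wall = 17.61 N. ΣFy = 0 ⇒ N_floor = 76.93 N.
μ_min = f / N_floor = 17.61 / 76.93 = 0.229.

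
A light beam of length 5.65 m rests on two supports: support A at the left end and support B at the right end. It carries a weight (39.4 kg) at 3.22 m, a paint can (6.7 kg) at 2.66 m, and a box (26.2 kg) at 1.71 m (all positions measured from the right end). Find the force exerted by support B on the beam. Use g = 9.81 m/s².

R_B ≈ 380 N

Choose support A as the axis so its reaction then has zero moment arm.
Weight: 39.4 × 9.81 = 386.5 N down at 3.22 m → arm 2.43 m, τ = 386.5 × 2.43 = 939.2 N·m clockwise.
Paint can: 6.7 × 9.81 = 65.73 N down at 2.66 m → arm 2.99 m, τ = 65.73 × 2.99 = 196.5 N·m clockwise.
Box: 26.2 × 9.81 = 257 N down at 1.71 m → arm 3.94 m, τ = 257 × 3.94 = 1013 N·m clockwise.
Net load moment about support A = 2149 N·m clockwise.
Reaction R at support B is upward at 0 m, arm 5.65 m → moment R × 5.65 counterclockwise.
Setting net torque to zero: R × 5.65 = 2149 → R = 380 N.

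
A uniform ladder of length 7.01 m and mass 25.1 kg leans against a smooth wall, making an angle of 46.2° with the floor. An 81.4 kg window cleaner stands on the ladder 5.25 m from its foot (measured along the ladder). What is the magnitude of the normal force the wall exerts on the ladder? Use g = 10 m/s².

N_wall ≈ 705 N

Sum moments about the foot of the ladder (the floor normal and friction both act there and drop out).
Ladder weight 25.1×10 = 251 N acts at 3.505 m along the ladder; its horizontal arm is 3.505·cos46.2° = 2.426 m → τ = 608.9 N·m clockwise.
Window cleaner: 81.4×10 = 814 N at 5.25 m → arm 3.634 m → τ = 2958 N·m clockwise.
Wall normal N acts horizontally at the top; its moment arm is the height L sinθ = 7.01·sin46.2° = 5.06 m, counterclockwise.
Setting net torque to zero: N × 5.06 = 3567 → N = 705 N.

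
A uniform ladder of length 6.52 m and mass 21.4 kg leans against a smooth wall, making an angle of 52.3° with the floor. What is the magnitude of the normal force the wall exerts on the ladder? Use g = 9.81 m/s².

N_wall ≈ 81.1 N

Take moments about the foot of the ladder.
Ladder weight 21.4×9.81 = 209.9 N acts at 3.26 m along the ladder; its horizontal arm is 3.26·cos52.3° = 1.994 m → τ = 418.5 N·m clockwise.
Wall normal N acts horizontally at the top; its moment arm is the height L sinθ = 6.52·sin52.3° = 5.159 m, counterclockwise.
Setting net torque to zero: N × 5.159 = 418.5 → N = 81.1 N.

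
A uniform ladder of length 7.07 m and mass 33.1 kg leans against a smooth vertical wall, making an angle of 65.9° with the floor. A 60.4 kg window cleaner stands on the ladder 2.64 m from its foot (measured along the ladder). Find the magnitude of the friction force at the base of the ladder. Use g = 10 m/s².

f ≈ 175 N

Take moments about the foot of the ladder.
Ladder weight 33.1×10 = 331 N acts at 3.535 m along the ladder; its horizontal arm is 3.535·cos65.9° = 1.443 m → τ = 477.6 N·m clockwise.
Window cleaner: 60.4×10 = 604 N at 2.64 m → arm 1.078 m → τ = 651.1 N·m clockwise.
Wall normal N acts horizontally at the top; its moment arm is the height L sinθ = 7.07·sin65.9° = 6.454 m, counterclockwise.
Balancing moments: N × 6.454 = 1129, giving N = 175 N.
ΣFx = 0: friction at the foot balances the wall's push, so f = N_wall = 175 N.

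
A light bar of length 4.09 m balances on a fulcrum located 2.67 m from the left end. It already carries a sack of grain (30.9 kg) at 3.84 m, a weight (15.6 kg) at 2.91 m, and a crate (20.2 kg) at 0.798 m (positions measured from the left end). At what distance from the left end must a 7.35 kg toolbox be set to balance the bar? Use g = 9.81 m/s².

Sum moments about the fulcrum (at 2.67 m from the left end) (the support reaction has zero arm there).
Sack of grain: 30.9 × 9.81 = 303.1 N down at 3.84 m → arm 1.17 m, τ = 303.1 × 1.17 = 354.6 N·m clockwise.
Weight: 15.6 × 9.81 = 153 N down at 2.91 m → arm 0.24 m, τ = 153 × 0.24 = 36.72 N·m clockwise.
Crate: 20.2 × 9.81 = 198.2 N down at 0.798 m → arm 1.872 m, τ = 198.2 × 1.872 = 371 N·m counterclockwise.
Net moment of existing loads = 20.32 N·m clockwise.
The toolbox weighs 7.35 × 9.81 = 72.1 N and must supply an equal counterclockwise moment, so its lever arm about the fulcrum is 20.32 / 72.1 = 0.282 m.
That puts it at 2.67 − 0.282 = 2.39 m from the left end.

x ≈ 2.39 m from the left end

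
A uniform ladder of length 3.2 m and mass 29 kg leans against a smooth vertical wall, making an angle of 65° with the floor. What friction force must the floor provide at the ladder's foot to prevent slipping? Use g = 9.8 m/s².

f ≈ 66.3 N

Sum moments about the foot of the ladder (the floor normal and friction both act there and drop out).
Ladder weight 29×9.8 = 284.2 N acts at 1.6 m along the ladder; its horizontal arm is 1.6·cos65° = 0.6762 m → τ = 192.2 N·m clockwise.
Wall normal N acts horizontally at the top; its moment arm is the height L sinθ = 3.2·sin65° = 2.9 m, counterclockwise.
Στ = 0 ⇒ N × 2.9 = 192.2 ⇒ N = 66.3 N.
ΣFx = 0: friction at the foot balances the wall's push, so f = N_wall = 66.3 N.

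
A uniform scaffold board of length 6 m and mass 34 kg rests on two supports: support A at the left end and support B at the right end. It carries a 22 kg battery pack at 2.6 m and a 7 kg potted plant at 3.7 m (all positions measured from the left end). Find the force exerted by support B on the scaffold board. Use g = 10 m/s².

About support A:
Beam weight: 34 × 10 = 340 N down at 3 m → arm 3 m, τ = 340 × 3 = 1020 N·m clockwise.
Battery pack: 22 × 10 = 220 N down at 2.6 m → arm 2.6 m, τ = 220 × 2.6 = 572 N·m clockwise.
Potted plant: 7 × 10 = 70 N down at 3.7 m → arm 3.7 m, τ = 70 × 3.7 = 259 N·m clockwise.
Net load moment about support A = 1851 N·m clockwise.
Reaction R at support B is upward at 6 m, arm 6 m → moment R × 6 counterclockwise.
Balancing moments: R × 6 = 1851, giving R = 308 N.

R_B ≈ 308 N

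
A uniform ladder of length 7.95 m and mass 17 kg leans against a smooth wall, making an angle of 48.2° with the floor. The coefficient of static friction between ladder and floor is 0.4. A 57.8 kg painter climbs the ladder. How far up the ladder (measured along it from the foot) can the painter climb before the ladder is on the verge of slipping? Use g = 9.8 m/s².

d ≈ 3.43 m

Taking torques about the foot of the ladder:
Ladder weight 17×9.8 = 166.6 N acts at 3.975 m along the ladder; its horizontal arm is 3.975·cos48.2° = 2.649 m → τ = 441.3 N·m clockwise.
Painter weight 57.8×9.8 = 566.4 N at distance d → arm d·cos48.2° → τ = 566.4·d·0.6665 clockwise.
Wall normal N at the top has arm L sinθ = 5.927 m counterclockwise, so Στ = 0 gives N·5.927 = 441.3 + 377.5·d.
ΣFy = 0 ⇒ N_floor = 733 N, so the maximum friction is μ_s·N_floor = 0.4×733 = 293.2 N. ΣFx = 0 ⇒ N_wall = f, so at the slipping point N = 293.2 N.
Substituting: 293.2×5.927 = 441.3 + 377.5·d ⇒ d = (1738 − 441.3) / 377.5 = 3.43 m.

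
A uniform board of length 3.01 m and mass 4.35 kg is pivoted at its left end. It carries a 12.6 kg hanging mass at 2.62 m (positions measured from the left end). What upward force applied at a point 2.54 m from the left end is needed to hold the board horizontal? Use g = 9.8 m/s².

Choose the left end as the axis so the unknown pivot reaction has zero arm there.
Beam weight: 4.35 × 9.8 = 42.63 N down at 1.505 m → arm 1.505 m, τ = 42.63 × 1.505 = 64.16 N·m clockwise.
Hanging mass: 12.6 × 9.8 = 123.5 N down at 2.62 m → arm 2.62 m, τ = 123.5 × 2.62 = 323.6 N·m clockwise.
Net moment of the loads = 387.8 N·m clockwise.
The upward force F acts at a point 2.54 m from the left end, arm 2.54 m, giving F × 2.54 counterclockwise.
Setting net torque to zero: F × 2.54 = 387.8 → F = 387.8 / 2.54 = 153 N.

F ≈ 153 N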